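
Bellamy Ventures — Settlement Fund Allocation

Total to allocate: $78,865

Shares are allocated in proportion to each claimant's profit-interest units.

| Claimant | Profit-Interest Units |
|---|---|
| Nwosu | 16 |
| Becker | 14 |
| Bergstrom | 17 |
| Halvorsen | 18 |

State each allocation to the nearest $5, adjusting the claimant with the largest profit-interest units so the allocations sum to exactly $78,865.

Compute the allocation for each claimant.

Nwosu: $19,415 | Becker: $16,985 | Bergstrom: $20,625 | Halvorsen: $21,840

Total profit-interest units = 16 + 14 + 17 + 18 = 65.
Raw shares: Nwosu 19,412.92; Becker 16,986.31; Bergstrom 20,626.23; Halvorsen 21,839.54.
Rounded to nearest $5: Nwosu $19,415; Becker $16,985; Bergstrom $20,625; Halvorsen $21,840. Sum = $78,865.
Sum already equals the total — no adjustment.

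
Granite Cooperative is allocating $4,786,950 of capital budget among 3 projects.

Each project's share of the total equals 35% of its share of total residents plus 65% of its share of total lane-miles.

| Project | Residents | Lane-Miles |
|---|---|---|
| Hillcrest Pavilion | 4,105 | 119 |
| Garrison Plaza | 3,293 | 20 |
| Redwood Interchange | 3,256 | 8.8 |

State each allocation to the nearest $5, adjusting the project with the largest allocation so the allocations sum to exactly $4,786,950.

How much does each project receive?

Residents total 10,654; lane-miles total 147.8.
Blended shares (35% residents + 65% lane-miles): Hillcrest Pavilion 0.6582; Garrison Plaza 0.1961; Redwood Interchange 0.1457.
Raw shares: Hillcrest Pavilion 3,150,760.00; Garrison Plaza 938,896.69; Redwood Interchange 697,293.31.
Rounded to nearest $5: Hillcrest Pavilion $3,150,760; Garrison Plaza $938,895; Redwood Interchange $697,295. Sum = $4,786,950.
No rounding difference to absorb.

Hillcrest Pavilion: $3,150,760 · Garrison Plaza: $938,895 · Redwood Interchange: $697,295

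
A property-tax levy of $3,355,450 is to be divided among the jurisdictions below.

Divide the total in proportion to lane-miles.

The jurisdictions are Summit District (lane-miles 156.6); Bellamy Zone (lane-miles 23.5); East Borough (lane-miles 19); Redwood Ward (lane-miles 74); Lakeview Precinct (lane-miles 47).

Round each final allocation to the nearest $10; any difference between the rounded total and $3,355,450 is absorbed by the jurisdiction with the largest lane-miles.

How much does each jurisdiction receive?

Lane-miles total: 156.6 + 23.5 + 19 + 74 + 47 = 320.1.
Unrounded shares: Summit District 1,641,560.36; Bellamy Zone 246,338.88; East Borough 199,167.60; Redwood Ward 775,705.40; Lakeview Precinct 492,677.76.
At nearest $10: Summit District $1,641,560; Bellamy Zone $246,340; East Borough $199,170; Redwood Ward $775,710; Lakeview Precinct $492,680. Sum = $3,355,460.
Difference $3,355,450 − $3,355,460 = −$10 applied to largest lane-miles (Summit District): Summit District becomes $1,641,550.

Summit District: $1,641,550 · Bellamy Zone: $246,340 · East Borough: $199,170 · Redwood Ward: $775,710 · Lakeview Precinct: $492,680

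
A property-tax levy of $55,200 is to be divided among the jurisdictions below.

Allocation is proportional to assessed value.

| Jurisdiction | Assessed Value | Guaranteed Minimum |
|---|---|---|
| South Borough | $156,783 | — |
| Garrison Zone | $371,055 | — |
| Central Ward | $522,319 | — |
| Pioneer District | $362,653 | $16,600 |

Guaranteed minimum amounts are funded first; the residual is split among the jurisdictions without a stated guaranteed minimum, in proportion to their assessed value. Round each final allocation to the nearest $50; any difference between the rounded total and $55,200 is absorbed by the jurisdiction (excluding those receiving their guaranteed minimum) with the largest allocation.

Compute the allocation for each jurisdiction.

Minimums first: Pioneer District $16,600. Residual $38,600.
Residual split over remaining assessed value 1,050,157: South Borough 5,762.78 → $5,750; Garrison Zone 13,638.65 → $13,650; Central Ward 19,198.57 → $19,200.

South Borough: $5,750 · Garrison Zone: $13,650 · Central Ward: $19,200 · Pioneer District: $16,600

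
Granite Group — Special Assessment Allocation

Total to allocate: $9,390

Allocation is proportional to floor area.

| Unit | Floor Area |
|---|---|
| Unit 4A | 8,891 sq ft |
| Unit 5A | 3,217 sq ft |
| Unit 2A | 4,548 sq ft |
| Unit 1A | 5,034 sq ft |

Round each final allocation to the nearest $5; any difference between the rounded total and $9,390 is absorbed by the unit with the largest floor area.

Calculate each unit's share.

Unit 4A: $3,845 | Unit 5A: $1,395 | Unit 2A: $1,970 | Unit 1A: $2,180

Floor area total: 21,690.
Unrounded shares: Unit 4A 8,891/21,690 × $9,390 = 3,849.08; Unit 5A 3,217/21,690 × $9,390 = 1,392.70; Unit 2A 4,548/21,690 × $9,390 = 1,968.91; Unit 1A 5,034/21,690 × $9,390 = 2,179.31.
Rounded to nearest $5: Unit 4A $3,850; Unit 5A $1,395; Unit 2A $1,970; Unit 1A $2,180. Sum = $9,395.
Difference $9,390 − $9,395 = −$5 applied to largest floor area (Unit 4A): Unit 4A becomes $3,845.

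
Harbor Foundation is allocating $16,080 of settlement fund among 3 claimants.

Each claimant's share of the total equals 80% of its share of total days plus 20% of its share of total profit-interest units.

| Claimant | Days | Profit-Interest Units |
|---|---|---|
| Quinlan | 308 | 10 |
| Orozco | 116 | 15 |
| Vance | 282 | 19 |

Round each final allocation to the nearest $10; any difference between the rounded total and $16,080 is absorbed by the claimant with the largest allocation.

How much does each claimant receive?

Totals — days 706, profit-interest units 44.
Composite weights (80% days + 20% profit-interest units): Quinlan 0.3945; Orozco 0.1996; Vance 0.4059.
Pro-rata amounts: Quinlan 6,342.97; Orozco 3,210.00; Vance 6,527.04.
At nearest $10: Quinlan $6,340; Orozco $3,210; Vance $6,530. Sum = $16,080.
No rounding difference to absorb.

Quinlan: $6,340; Orozco: $3,210; Vance: $6,530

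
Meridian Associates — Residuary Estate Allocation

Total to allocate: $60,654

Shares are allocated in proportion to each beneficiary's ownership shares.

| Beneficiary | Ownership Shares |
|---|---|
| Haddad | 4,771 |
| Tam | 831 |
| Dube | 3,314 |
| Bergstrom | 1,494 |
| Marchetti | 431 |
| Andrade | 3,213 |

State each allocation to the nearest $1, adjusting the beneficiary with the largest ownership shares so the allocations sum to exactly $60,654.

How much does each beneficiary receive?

Haddad: $20,590 | Tam: $3,586 | Dube: $14,303 | Bergstrom: $6,448 | Marchetti: $1,860 | Andrade: $13,867

Total ownership shares = 14,054.
Proportional shares: Haddad 4,771/14,054 × $60,654 = 20,590.60; Tam 831/14,054 × $60,654 = 3,586.41; Dube 3,314/14,054 × $60,654 = 14,302.501; Bergstrom 1,494/14,054 × $60,654 = 6,447.78; Marchetti 431/14,054 × $60,654 = 1,860.10; Andrade 3,213/14,054 × $60,654 = 13,866.61.
At nearest $1: Haddad $20,591; Tam $3,586; Dube $14,303; Bergstrom $6,448; Marchetti $1,860; Andrade $13,867. Sum = $60,655.
Difference $60,654 − $60,655 = −$1 applied to largest ownership shares (Haddad): Haddad becomes $20,590.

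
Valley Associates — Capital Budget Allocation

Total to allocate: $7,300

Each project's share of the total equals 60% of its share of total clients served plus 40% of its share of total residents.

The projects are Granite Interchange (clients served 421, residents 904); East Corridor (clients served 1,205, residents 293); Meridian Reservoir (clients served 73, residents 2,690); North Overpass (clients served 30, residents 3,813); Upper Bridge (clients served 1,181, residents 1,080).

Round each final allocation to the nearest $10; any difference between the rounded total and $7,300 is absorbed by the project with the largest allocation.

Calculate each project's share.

Granite Interchange: $930 · East Corridor: $1,910 · Meridian Reservoir: $1,000 · North Overpass: $1,310 · Upper Bridge: $2,150

Clients served total 2,910; residents total 8,780.
Composite weights (60% clients served + 40% residents): Granite Interchange 0.1280; East Corridor 0.2618; Meridian Reservoir 0.1376; North Overpass 0.1799; Upper Bridge 0.2927.
Raw shares: Granite Interchange 934.32; East Corridor 1,911.16; Meridian Reservoir 1,004.50; North Overpass 1,313.26; Upper Bridge 2,136.77.
Rounded to nearest $10: Granite Interchange $930; East Corridor $1,910; Meridian Reservoir $1,000; North Overpass $1,310; Upper Bridge $2,140. Sum = $7,290.
Difference $7,300 − $7,290 = +$10 applied to largest allocation (Upper Bridge): Upper Bridge becomes $2,150.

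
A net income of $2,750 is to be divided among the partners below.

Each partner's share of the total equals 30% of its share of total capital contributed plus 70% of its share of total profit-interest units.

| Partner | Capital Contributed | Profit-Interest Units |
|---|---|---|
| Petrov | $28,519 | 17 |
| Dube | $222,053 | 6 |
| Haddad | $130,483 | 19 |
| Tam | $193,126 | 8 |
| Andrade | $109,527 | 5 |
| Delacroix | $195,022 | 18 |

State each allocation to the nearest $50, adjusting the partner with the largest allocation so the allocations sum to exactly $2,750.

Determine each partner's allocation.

Petrov: $500 · Dube: $350 · Haddad: $600 · Tam: $400 · Andrade: $250 · Delacroix: $650

Capital contributed total 878,730; profit-interest units total 73.
Composite weights (30% capital contributed + 70% profit-interest units): Petrov 0.1728; Dube 0.1333; Haddad 0.2267; Tam 0.1426; Andrade 0.0853; Delacroix 0.2392.
Raw shares: Petrov 475.06; Dube 366.69; Haddad 623.53; Tam 392.28; Andrade 234.68; Delacroix 657.75.
At nearest $50: Petrov $500; Dube $350; Haddad $600; Tam $400; Andrade $250; Delacroix $650. Sum = $2,750.
Sum already equals the total — no adjustment.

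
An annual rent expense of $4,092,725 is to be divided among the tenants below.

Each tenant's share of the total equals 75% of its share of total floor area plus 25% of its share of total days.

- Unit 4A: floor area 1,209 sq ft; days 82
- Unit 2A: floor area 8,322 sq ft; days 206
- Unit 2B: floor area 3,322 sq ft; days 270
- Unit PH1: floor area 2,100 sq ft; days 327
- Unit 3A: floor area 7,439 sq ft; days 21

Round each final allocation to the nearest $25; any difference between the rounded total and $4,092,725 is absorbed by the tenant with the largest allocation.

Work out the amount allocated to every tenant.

Unit 4A: $258,350 · Unit 2A: $1,373,425 · Unit 2B: $760,300 · Unit PH1: $657,175 · Unit 3A: $1,043,475

Floor area total 22,392; days total 906.
Composite weights (75% floor area + 25% days): Unit 4A 0.0631; Unit 2A 0.3356; Unit 2B 0.1858; Unit PH1 0.1606; Unit 3A 0.2550.
Unrounded shares: Unit 4A 258,338.14; Unit 2A 1,373,441.60; Unit 2B 760,308.50; Unit PH1 657,166.43; Unit 3A 1,043,470.32.
Rounded to nearest $25: Unit 4A $258,350; Unit 2A $1,373,450; Unit 2B $760,300; Unit PH1 $657,175; Unit 3A $1,043,475. Sum = $4,092,750.
Difference $4,092,725 − $4,092,750 = −$25 applied to largest allocation (Unit 2A): Unit 2A becomes $1,373,425.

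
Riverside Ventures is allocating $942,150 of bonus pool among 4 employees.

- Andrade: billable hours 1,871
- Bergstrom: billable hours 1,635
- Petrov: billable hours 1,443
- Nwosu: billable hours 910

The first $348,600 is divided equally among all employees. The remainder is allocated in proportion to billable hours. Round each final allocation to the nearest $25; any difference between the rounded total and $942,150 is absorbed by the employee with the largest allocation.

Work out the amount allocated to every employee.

Andrade: $276,700; Bergstrom: $252,775; Petrov: $233,325; Nwosu: $179,350

Equal tier: $348,600 ÷ 4 = $87,150 apiece.
Remainder $593,550 by billable hours (total 5,859): Andrade 189,542.93 → $189,550; Bergstrom 165,634.79 → $165,625; Petrov 146,184.10 → $146,175; Nwosu 92,188.17 → $92,200.
Totals: Andrade $87,150 + $189,550 = $276,700; Bergstrom $87,150 + $165,625 = $252,775; Petrov $87,150 + $146,175 = $233,325; Nwosu $87,150 + $92,200 = $179,350.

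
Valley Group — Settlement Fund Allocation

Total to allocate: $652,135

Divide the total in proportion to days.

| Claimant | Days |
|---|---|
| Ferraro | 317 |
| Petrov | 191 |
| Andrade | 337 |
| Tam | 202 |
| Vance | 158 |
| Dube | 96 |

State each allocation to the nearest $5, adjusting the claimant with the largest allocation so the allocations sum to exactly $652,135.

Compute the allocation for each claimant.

Ferraro: $158,900; Petrov: $95,740; Andrade: $168,920; Tam: $101,255; Vance: $79,200; Dube: $48,120

Total days = 1,301.
Unrounded shares: Ferraro 317/1,301 × $652,135 = 158,898.38; Petrov 191/1,301 × $652,135 = 95,740.03; Andrade 337/1,301 × $652,135 = 168,923.52; Tam 202/1,301 × $652,135 = 101,253.86; Vance 158/1,301 × $652,135 = 79,198.56; Dube 96/1,301 × $652,135 = 48,120.65.
After rounding ($5): Ferraro $158,900; Petrov $95,740; Andrade $168,925; Tam $101,255; Vance $79,200; Dube $48,120. Sum = $652,140.
Difference $652,135 − $652,140 = −$5 applied to largest allocation (Andrade): Andrade becomes $168,920.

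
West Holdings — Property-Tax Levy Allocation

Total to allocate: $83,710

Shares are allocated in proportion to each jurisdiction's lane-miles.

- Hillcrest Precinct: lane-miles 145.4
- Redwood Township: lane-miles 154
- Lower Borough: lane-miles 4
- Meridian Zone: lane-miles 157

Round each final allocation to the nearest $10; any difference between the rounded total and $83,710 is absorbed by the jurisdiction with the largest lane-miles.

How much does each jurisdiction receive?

Total lane-miles = 460.4.
Proportional shares: Hillcrest Precinct 145.4/460.4 × $83,710 = 26,436.65; Redwood Township 154/460.4 × $83,710 = 28,000.30; Lower Borough 4/460.4 × $83,710 = 727.28; Meridian Zone 157/460.4 × $83,710 = 28,545.76.
At nearest $10: Hillcrest Precinct $26,440; Redwood Township $28,000; Lower Borough $730; Meridian Zone $28,550. Sum = $83,720.
Difference $83,710 − $83,720 = −$10 applied to largest lane-miles (Meridian Zone): Meridian Zone becomes $28,540.

Hillcrest Precinct: $26,440; Redwood Township: $28,000; Lower Borough: $730; Meridian Zone: $28,540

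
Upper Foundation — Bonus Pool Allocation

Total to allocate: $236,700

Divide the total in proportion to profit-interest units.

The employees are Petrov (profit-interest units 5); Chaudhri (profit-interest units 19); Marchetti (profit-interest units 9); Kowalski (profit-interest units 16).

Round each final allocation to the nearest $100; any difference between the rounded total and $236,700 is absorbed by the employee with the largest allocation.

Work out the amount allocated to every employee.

Petrov: $24,200; Chaudhri: $91,700; Marchetti: $43,500; Kowalski: $77,300

Combined profit-interest units = 49.
Proportional shares: Petrov 5/49 × $236,700 = 24,153.06; Chaudhri 19/49 × $236,700 = 91,781.63; Marchetti 9/49 × $236,700 = 43,475.51; Kowalski 16/49 × $236,700 = 77,289.80.
At nearest $100: Petrov $24,200; Chaudhri $91,800; Marchetti $43,500; Kowalski $77,300. Sum = $236,800.
Difference $236,700 − $236,800 = −$100 applied to largest allocation (Chaudhri): Chaudhri becomes $91,700.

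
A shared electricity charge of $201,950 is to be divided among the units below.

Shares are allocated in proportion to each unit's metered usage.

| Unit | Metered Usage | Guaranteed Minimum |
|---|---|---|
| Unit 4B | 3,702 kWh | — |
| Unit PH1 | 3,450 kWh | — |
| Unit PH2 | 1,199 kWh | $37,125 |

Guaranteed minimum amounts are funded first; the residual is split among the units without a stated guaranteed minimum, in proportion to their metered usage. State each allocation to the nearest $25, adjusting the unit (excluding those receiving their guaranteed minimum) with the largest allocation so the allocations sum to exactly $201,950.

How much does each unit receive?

Guaranteed amounts: Unit PH2 $37,125. Balance $164,825.
Balance split over remaining metered usage 7,152: Unit 4B 85,316.30 → $85,325; Unit PH1 79,508.70 → $79,500.

Unit 4B: $85,325 · Unit PH1: $79,500 · Unit PH2: $37,125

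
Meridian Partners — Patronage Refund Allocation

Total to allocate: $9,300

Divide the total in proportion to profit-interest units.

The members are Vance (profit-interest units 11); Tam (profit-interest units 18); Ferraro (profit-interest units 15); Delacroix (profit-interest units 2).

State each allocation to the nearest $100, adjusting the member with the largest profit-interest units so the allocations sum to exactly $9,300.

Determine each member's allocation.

Vance: $2,200 | Tam: $3,700 | Ferraro: $3,000 | Delacroix: $400

Total profit-interest units = 46.
Unrounded shares: Vance 11/46 × $9,300 = 2,223.91; Tam 18/46 × $9,300 = 3,639.13; Ferraro 15/46 × $9,300 = 3,032.61; Delacroix 2/46 × $9,300 = 404.35.
At nearest $100: Vance $2,200; Tam $3,600; Ferraro $3,000; Delacroix $400. Sum = $9,200.
Difference $9,300 − $9,200 = +$100 applied to largest profit-interest units (Tam): Tam becomes $3,700.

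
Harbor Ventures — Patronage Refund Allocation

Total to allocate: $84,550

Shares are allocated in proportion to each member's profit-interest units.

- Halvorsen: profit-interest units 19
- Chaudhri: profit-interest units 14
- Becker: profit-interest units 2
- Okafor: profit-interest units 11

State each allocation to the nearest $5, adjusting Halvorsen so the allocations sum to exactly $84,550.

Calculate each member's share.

Sum of profit-interest units: 46.
Pro-rata amounts: Halvorsen 19/46 × $84,550 = 34,922.83; Chaudhri 14/46 × $84,550 = 25,732.61; Becker 2/46 × $84,550 = 3,676.09; Okafor 11/46 × $84,550 = 20,218.48.
At nearest $5: Halvorsen $34,925; Chaudhri $25,735; Becker $3,675; Okafor $20,220. Sum = $84,555.
Difference $84,550 − $84,555 = −$5 applied to Halvorsen: Halvorsen becomes $34,920.

Halvorsen: $34,920 · Chaudhri: $25,735 · Becker: $3,675 · Okafor: $20,220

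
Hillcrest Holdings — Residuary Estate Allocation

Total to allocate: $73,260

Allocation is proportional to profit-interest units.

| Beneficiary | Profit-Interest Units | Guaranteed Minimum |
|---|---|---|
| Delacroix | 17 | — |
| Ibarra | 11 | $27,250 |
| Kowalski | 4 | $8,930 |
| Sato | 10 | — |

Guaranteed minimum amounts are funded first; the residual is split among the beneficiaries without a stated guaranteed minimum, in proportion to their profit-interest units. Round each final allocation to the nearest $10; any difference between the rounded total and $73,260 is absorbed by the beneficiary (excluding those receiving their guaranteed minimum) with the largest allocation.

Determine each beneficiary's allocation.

Delacroix: $23,350; Ibarra: $27,250; Kowalski: $8,930; Sato: $13,730

Minimums first: Ibarra $27,250; Kowalski $8,930. Balance $37,080.
Balance split over remaining profit-interest units 27: Delacroix 23,346.67 → $23,350; Sato 13,733.33 → $13,730.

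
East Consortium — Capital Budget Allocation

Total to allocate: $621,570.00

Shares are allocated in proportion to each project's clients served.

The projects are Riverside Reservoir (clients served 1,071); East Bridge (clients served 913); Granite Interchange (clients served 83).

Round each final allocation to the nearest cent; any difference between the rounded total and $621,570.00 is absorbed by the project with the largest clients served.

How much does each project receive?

Riverside Reservoir: $322,061.67 · East Bridge: $274,549.30 · Granite Interchange: $24,959.03

Total clients served = 1,071 + 913 + 83 = 2,067.
Raw shares: Riverside Reservoir 322,061.6691; East Bridge 274,549.3033; Granite Interchange 24,959.0276.
After rounding (cent): Riverside Reservoir $322,061.67; East Bridge $274,549.30; Granite Interchange $24,959.03. Sum = $621,570.00.
Sum already equals the total — no adjustment.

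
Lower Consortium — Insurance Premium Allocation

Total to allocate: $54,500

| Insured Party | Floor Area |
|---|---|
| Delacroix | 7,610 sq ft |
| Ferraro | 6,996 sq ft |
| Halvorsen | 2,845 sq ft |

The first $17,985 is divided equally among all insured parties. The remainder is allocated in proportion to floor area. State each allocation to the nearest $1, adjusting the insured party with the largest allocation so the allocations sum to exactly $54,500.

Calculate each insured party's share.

$17,985 shared equally gives $5,995 per insured party.
Remainder $36,515 by floor area (total 17,451): Delacroix 15,923.39 → $15,923; Ferraro 14,638.64 → $14,639; Halvorsen 5,952.96 → $5,953.
Totals: Delacroix $5,995 + $15,923 = $21,918; Ferraro $5,995 + $14,639 = $20,634; Halvorsen $5,995 + $5,953 = $11,948.

Delacroix: $21,918; Ferraro: $20,634; Halvorsen: $11,948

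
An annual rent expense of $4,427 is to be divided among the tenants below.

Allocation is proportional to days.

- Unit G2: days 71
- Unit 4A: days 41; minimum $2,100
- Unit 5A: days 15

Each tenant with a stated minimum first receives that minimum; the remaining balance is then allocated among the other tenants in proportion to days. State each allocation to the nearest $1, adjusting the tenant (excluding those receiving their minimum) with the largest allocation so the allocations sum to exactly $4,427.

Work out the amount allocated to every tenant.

Guaranteed amounts: Unit 4A $2,100. Residual $2,327.
Residual split over remaining days 86: Unit G2 1,921.13 → $1,921; Unit 5A 405.87 → $406.

Unit G2: $1,921 | Unit 4A: $2,100 | Unit 5A: $406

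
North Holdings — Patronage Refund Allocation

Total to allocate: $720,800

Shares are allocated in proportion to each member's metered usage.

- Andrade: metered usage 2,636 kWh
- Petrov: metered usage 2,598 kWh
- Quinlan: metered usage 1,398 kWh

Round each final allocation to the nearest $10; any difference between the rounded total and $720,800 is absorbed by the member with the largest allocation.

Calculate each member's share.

Sum of metered usage: 6,632.
Unrounded shares: Andrade 2,636/6,632 × $720,800 = 286,494.09; Petrov 2,598/6,632 × $720,800 = 282,364.05; Quinlan 1,398/6,632 × $720,800 = 151,941.86.
At nearest $10: Andrade $286,490; Petrov $282,360; Quinlan $151,940. Sum = $720,790.
Difference $720,800 − $720,790 = +$10 applied to largest allocation (Andrade): Andrade becomes $286,500.

Andrade: $286,500 · Petrov: $282,360 · Quinlan: $151,940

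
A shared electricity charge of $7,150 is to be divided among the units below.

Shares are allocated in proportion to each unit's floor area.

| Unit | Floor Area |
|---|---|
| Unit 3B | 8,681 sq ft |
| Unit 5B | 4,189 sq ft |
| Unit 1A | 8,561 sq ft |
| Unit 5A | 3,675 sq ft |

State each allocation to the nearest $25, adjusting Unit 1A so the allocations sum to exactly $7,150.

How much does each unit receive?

Unit 3B: $2,475 · Unit 5B: $1,200 · Unit 1A: $2,425 · Unit 5A: $1,050

Combined floor area = 25,106.
Unrounded shares: Unit 3B 8,681/25,106 × $7,150 = 2,472.28; Unit 5B 4,189/25,106 × $7,150 = 1,193.00; Unit 1A 8,561/25,106 × $7,150 = 2,438.11; Unit 5A 3,675/25,106 × $7,150 = 1,046.61.
After rounding ($25): Unit 3B $2,475; Unit 5B $1,200; Unit 1A $2,450; Unit 5A $1,050. Sum = $7,175.
Difference $7,150 − $7,175 = −$25 applied to Unit 1A: Unit 1A becomes $2,425.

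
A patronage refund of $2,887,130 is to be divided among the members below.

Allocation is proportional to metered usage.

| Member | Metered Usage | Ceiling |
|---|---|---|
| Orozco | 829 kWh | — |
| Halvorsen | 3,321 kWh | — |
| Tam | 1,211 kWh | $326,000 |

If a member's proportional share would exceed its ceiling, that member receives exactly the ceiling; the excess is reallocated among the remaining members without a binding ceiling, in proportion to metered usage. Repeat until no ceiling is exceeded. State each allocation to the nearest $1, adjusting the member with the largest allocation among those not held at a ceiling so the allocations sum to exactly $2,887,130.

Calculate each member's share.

Combined metered usage = 5,361.
Pro-rata shares before constraints: Orozco 446,452.30; Halvorsen 1,788,501.91; Tam 652,175.79.
Held at cap: Tam ($326,000); balance $2,561,130 reallocated over remaining metered usage 4,150.
Redistributed shares: Orozco 511,608.86 → $511,609; Halvorsen 2,049,521.14 → $2,049,521.

Orozco: $511,609 · Halvorsen: $2,049,521 · Tam: $326,000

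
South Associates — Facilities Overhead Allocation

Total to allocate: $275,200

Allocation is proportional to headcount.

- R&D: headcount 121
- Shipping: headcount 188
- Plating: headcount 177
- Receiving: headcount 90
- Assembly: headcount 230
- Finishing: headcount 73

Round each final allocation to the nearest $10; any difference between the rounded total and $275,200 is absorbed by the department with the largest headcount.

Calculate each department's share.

Sum of headcount: 879.
Pro-rata amounts: R&D 121/879 × $275,200 = 37,883.05; Shipping 188/879 × $275,200 = 58,859.61; Plating 177/879 × $275,200 = 55,415.70; Receiving 90/879 × $275,200 = 28,177.47; Assembly 230/879 × $275,200 = 72,009.10; Finishing 73/879 × $275,200 = 22,855.06.
Rounded to nearest $10: R&D $37,880; Shipping $58,860; Plating $55,420; Receiving $28,180; Assembly $72,010; Finishing $22,860. Sum = $275,210.
Difference $275,200 − $275,210 = −$10 applied to largest headcount (Assembly): Assembly becomes $72,000.

R&D: $37,880 | Shipping: $58,860 | Plating: $55,420 | Receiving: $28,180 | Assembly: $72,000 | Finishing: $22,860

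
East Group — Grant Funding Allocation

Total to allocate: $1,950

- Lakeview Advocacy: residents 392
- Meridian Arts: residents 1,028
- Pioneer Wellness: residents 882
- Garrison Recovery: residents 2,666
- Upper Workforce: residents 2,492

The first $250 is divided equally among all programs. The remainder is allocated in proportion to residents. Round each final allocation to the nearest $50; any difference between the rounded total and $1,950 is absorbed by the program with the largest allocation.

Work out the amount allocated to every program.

$250 shared equally gives $50 per program.
Remainder $1,700 by residents (total 7,460): Lakeview Advocacy 89.33 → $100; Meridian Arts 234.26 → $250; Pioneer Wellness 200.99 → $200; Garrison Recovery 607.53 → $600; Upper Workforce 567.88 → $550.
Totals: Lakeview Advocacy $50 + $100 = $150; Meridian Arts $50 + $250 = $300; Pioneer Wellness $50 + $200 = $250; Garrison Recovery $50 + $600 = $650; Upper Workforce $50 + $550 = $600.

Lakeview Advocacy: $150 | Meridian Arts: $300 | Pioneer Wellness: $250 | Garrison Recovery: $650 | Upper Workforce: $600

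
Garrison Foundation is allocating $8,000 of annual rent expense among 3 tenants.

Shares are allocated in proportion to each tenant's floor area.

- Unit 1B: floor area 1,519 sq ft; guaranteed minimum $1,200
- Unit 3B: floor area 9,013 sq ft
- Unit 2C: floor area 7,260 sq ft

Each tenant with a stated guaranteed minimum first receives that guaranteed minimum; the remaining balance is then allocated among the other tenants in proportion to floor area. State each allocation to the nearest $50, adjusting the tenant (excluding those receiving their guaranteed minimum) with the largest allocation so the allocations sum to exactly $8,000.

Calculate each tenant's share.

Guaranteed amounts: Unit 1B $1,200. Residual $6,800.
Residual split over remaining floor area 16,273: Unit 3B 3,766.26 → $3,750; Unit 2C 3,033.74 → $3,050.

Unit 1B: $1,200 | Unit 3B: $3,750 | Unit 2C: $3,050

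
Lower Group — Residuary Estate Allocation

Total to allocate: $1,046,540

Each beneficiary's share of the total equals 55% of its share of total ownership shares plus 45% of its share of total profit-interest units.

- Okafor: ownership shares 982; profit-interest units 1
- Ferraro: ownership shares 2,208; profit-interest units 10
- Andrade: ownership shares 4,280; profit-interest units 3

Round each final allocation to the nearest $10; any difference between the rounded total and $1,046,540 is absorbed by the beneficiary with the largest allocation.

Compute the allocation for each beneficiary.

Okafor: $109,310 | Ferraro: $506,520 | Andrade: $430,710

Totals — ownership shares 7,470, profit-interest units 14.
Composite weights (55% ownership shares + 45% profit-interest units): Okafor 0.1044; Ferraro 0.4840; Andrade 0.4116.
Unrounded shares: Okafor 109,306.29; Ferraro 506,524.16; Andrade 430,709.55.
At nearest $10: Okafor $109,310; Ferraro $506,520; Andrade $430,710. Sum = $1,046,540.
Rounded total matches; no reconciliation needed.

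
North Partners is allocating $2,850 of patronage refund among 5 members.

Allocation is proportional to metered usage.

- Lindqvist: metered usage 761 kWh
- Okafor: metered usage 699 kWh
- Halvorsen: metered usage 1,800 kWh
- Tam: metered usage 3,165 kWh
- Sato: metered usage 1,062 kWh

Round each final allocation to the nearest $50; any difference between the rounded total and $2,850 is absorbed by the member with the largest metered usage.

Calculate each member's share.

Metered usage total: 761 + 699 + 1,800 + 3,165 + 1,062 = 7,487.
Proportional shares: Lindqvist 289.68; Okafor 266.08; Halvorsen 685.19; Tam 1,204.79; Sato 404.26.
After rounding ($50): Lindqvist $300; Okafor $250; Halvorsen $700; Tam $1,200; Sato $400. Sum = $2,850.
Rounded total matches; no reconciliation needed.

Lindqvist: $300; Okafor: $250; Halvorsen: $700; Tam: $1,200; Sato: $400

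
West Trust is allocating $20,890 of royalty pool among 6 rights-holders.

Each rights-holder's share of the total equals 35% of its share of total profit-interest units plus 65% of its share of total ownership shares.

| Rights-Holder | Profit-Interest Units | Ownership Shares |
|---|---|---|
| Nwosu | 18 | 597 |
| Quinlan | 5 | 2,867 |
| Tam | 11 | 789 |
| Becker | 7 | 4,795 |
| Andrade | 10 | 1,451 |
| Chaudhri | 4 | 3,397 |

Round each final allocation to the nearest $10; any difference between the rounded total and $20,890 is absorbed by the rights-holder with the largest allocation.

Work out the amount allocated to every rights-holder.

Totals — profit-interest units 55, ownership shares 13,896.
Combined weights (35% profit-interest units + 65% ownership shares): Nwosu 0.1425; Quinlan 0.1659; Tam 0.1069; Becker 0.2688; Andrade 0.1315; Chaudhri 0.1844.
Unrounded shares: Nwosu 2,976.21; Quinlan 3,466.18; Tam 2,233.27; Becker 5,616.00; Andrade 2,747.21; Chaudhri 3,851.13.
After rounding ($10): Nwosu $2,980; Quinlan $3,470; Tam $2,230; Becker $5,620; Andrade $2,750; Chaudhri $3,850. Sum = $20,900.
Difference $20,890 − $20,900 = −$10 applied to largest allocation (Becker): Becker becomes $5,610.

Nwosu: $2,980; Quinlan: $3,470; Tam: $2,230; Becker: $5,610; Andrade: $2,750; Chaudhri: $3,850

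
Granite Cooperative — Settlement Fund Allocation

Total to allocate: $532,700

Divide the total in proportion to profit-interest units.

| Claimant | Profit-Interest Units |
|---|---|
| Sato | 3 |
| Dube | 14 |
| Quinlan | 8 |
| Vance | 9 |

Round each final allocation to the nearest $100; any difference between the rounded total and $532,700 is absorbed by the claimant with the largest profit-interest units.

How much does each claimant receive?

Sato: $47,000 · Dube: $219,400 · Quinlan: $125,300 · Vance: $141,000

Profit-interest units total: 34.
Raw shares: Sato 3/34 × $532,700 = 47,002.94; Dube 14/34 × $532,700 = 219,347.06; Quinlan 8/34 × $532,700 = 125,341.18; Vance 9/34 × $532,700 = 141,008.82.
After rounding ($100): Sato $47,000; Dube $219,300; Quinlan $125,300; Vance $141,000. Sum = $532,600.
Difference $532,700 − $532,600 = +$100 applied to largest profit-interest units (Dube): Dube becomes $219,400.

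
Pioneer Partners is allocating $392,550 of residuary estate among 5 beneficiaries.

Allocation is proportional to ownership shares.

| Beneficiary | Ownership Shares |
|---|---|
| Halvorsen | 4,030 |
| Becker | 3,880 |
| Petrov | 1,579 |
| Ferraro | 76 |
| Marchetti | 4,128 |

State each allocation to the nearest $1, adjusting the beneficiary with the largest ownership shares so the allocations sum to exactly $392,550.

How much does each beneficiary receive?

Halvorsen: $115,532 · Becker: $111,232 · Petrov: $45,267 · Ferraro: $2,179 · Marchetti: $118,340

Combined ownership shares = 13,693.
Unrounded shares: Halvorsen 4,030/13,693 × $392,550 = 115,531.77; Becker 3,880/13,693 × $392,550 = 111,231.58; Petrov 1,579/13,693 × $392,550 = 45,266.67; Ferraro 76/13,693 × $392,550 = 2,178.76; Marchetti 4,128/13,693 × $392,550 = 118,341.23.
Rounded to nearest $1: Halvorsen $115,532; Becker $111,232; Petrov $45,267; Ferraro $2,179; Marchetti $118,341. Sum = $392,551.
Difference $392,550 − $392,551 = −$1 applied to largest ownership shares (Marchetti): Marchetti becomes $118,340.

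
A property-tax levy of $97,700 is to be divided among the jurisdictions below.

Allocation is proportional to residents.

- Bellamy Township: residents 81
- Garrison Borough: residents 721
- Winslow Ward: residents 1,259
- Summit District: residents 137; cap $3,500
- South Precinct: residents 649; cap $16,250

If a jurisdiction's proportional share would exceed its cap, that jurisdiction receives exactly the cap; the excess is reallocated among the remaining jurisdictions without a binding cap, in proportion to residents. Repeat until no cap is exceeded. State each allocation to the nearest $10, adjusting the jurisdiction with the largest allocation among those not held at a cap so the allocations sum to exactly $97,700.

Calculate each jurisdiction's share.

Sum of residents: 2,847.
Pro-rata shares before constraints: Bellamy Township 2,779.66; Garrison Borough 24,742.43; Winslow Ward 43,204.88; Summit District 4,701.40; South Precinct 22,271.62.
Cap binds for Summit District ($3,500), South Precinct ($16,250); remaining pool $77,950 reallocated over remaining residents 2,061.
Remaining shares: Bellamy Township 3,063.54 → $3,060; Garrison Borough 27,269.26 → $27,270; Winslow Ward 47,617.20 → $47,620.

Bellamy Township: $3,060 · Garrison Borough: $27,270 · Winslow Ward: $47,620 · Summit District: $3,500 · South Precinct: $16,250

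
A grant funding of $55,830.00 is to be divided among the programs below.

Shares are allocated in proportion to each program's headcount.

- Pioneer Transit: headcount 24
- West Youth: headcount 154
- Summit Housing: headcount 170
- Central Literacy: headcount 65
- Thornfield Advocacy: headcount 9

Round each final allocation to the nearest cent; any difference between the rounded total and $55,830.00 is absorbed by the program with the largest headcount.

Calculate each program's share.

Pioneer Transit: $3,175.17 · West Youth: $20,373.98 · Summit Housing: $22,490.75 · Central Literacy: $8,599.41 · Thornfield Advocacy: $1,190.69

Headcount total: 24 + 154 + 170 + 65 + 9 = 422.
Proportional shares: Pioneer Transit 3,175.1659; West Youth 20,373.9810; Summit Housing 22,490.7583; Central Literacy 8,599.4076; Thornfield Advocacy 1,190.6872.
At nearest cent: Pioneer Transit $3,175.17; West Youth $20,373.98; Summit Housing $22,490.76; Central Literacy $8,599.41; Thornfield Advocacy $1,190.69. Sum = $55,830.01.
Difference $55,830.00 − $55,830.01 = −$0.01 applied to largest headcount (Summit Housing): Summit Housing becomes $22,490.75.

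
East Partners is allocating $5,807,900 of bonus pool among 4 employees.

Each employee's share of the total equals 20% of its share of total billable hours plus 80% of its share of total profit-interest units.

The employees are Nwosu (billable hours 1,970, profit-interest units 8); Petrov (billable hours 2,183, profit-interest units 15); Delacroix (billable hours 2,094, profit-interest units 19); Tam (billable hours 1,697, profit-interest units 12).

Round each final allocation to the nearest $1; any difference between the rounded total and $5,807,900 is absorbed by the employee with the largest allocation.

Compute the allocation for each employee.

Nwosu: $976,399 · Petrov: $1,609,845 · Delacroix: $1,941,003 · Tam: $1,280,653

Billable hours total 7,944; profit-interest units total 54.
Blended shares (20% billable hours + 80% profit-interest units): Nwosu 0.1681; Petrov 0.2772; Delacroix 0.3342; Tam 0.2205.
Unrounded shares: Nwosu 976,399.17; Petrov 1,609,844.99; Delacroix 1,941,003.17; Tam 1,280,652.67.
Rounded to nearest $1: Nwosu $976,399; Petrov $1,609,845; Delacroix $1,941,003; Tam $1,280,653. Sum = $5,807,900.
No rounding difference to absorb.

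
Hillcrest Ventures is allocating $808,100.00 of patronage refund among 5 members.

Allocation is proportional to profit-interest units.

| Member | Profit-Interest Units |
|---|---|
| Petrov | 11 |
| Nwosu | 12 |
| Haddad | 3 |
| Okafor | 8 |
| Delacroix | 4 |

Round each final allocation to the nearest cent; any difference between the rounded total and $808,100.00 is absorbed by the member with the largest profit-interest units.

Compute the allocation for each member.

Total profit-interest units = 11 + 12 + 3 + 8 + 4 = 38.
Pro-rata amounts: Petrov 233,923.6842; Nwosu 255,189.4737; Haddad 63,797.3684; Okafor 170,126.3158; Delacroix 85,063.1579.
Rounded to nearest cent: Petrov $233,923.68; Nwosu $255,189.47; Haddad $63,797.37; Okafor $170,126.32; Delacroix $85,063.16. Sum = $808,100.00.
Sum already equals the total — no adjustment.

Petrov: $233,923.68 | Nwosu: $255,189.47 | Haddad: $63,797.37 | Okafor: $170,126.32 | Delacroix: $85,063.16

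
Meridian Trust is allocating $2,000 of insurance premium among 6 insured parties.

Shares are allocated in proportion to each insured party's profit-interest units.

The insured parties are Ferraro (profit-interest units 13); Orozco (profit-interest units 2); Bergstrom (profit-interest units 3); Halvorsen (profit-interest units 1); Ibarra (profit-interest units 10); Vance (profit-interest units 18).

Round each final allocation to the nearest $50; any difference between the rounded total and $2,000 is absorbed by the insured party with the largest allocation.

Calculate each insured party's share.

Combined profit-interest units = 47.
Proportional shares: Ferraro 13/47 × $2,000 = 553.19; Orozco 2/47 × $2,000 = 85.11; Bergstrom 3/47 × $2,000 = 127.66; Halvorsen 1/47 × $2,000 = 42.55; Ibarra 10/47 × $2,000 = 425.53; Vance 18/47 × $2,000 = 765.96.
At nearest $50: Ferraro $550; Orozco $100; Bergstrom $150; Halvorsen $50; Ibarra $450; Vance $750. Sum = $2,050.
Difference $2,000 − $2,050 = −$50 applied to largest allocation (Vance): Vance becomes $700.

Ferraro: $550 | Orozco: $100 | Bergstrom: $150 | Halvorsen: $50 | Ibarra: $450 | Vance: $700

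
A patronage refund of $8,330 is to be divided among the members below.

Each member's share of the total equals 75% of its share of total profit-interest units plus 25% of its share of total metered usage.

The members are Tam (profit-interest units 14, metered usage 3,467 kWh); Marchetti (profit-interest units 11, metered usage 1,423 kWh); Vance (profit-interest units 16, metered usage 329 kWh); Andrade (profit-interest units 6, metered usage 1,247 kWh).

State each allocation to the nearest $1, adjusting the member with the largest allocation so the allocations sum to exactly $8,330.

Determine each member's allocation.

Tam: $2,978; Marchetti: $1,920; Vance: $2,233; Andrade: $1,199

Totals — profit-interest units 47, metered usage 6,466.
Composite weights (75% profit-interest units + 25% metered usage): Tam 0.3575; Marchetti 0.2306; Vance 0.2680; Andrade 0.1440.
Pro-rata amounts: Tam 2,977.57; Marchetti 1,920.49; Vance 2,232.77; Andrade 1,199.17.
Rounded to nearest $1: Tam $2,978; Marchetti $1,920; Vance $2,233; Andrade $1,199. Sum = $8,330.
Sum already equals the total — no adjustment.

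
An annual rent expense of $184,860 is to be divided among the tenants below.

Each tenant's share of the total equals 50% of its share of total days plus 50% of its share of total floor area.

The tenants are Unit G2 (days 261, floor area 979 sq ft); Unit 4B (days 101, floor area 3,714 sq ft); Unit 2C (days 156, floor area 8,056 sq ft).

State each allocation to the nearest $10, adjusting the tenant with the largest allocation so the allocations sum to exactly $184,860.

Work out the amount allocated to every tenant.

Unit G2: $53,670 | Unit 4B: $44,950 | Unit 2C: $86,240

Days total 518; floor area total 12,749.
Combined weights (50% days + 50% floor area): Unit G2 0.2903; Unit 4B 0.2431; Unit 2C 0.4665.
Unrounded shares: Unit G2 53,669.60; Unit 4B 44,948.49; Unit 2C 86,241.90.
After rounding ($10): Unit G2 $53,670; Unit 4B $44,950; Unit 2C $86,240. Sum = $184,860.
No rounding difference to absorb.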